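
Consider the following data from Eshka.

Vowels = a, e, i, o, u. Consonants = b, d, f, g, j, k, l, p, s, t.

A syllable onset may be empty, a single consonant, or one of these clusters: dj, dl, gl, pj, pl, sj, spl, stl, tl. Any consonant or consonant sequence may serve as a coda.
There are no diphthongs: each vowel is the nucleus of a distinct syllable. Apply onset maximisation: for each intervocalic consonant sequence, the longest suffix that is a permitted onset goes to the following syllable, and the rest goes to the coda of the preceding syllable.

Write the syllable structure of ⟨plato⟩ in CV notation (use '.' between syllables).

Vowels present: a, o; each is a nucleus, giving 2 syllables.
V1 /a/ – V2 /o/: just /t/ — single C goes to the following onset.
Result: pla.to.
Mapping each syllable to C/V: /pla/ → CCV, /to/ → CV.

CCV.CV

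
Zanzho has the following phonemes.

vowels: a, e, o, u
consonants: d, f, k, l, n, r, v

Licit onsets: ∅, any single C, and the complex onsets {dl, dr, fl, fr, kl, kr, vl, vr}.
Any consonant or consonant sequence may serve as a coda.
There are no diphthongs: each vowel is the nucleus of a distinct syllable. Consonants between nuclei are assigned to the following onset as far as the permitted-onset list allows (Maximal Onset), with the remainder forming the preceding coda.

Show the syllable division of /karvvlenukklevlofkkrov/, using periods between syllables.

Vowels present: a, e, u, e, o, o; each is a nucleus, giving 6 syllables.
Between /a/ (V1) and /e/ (V2): /rvvl/ splits as /rv/ + /vl/ (/vl/ is the longest suffix that is a licit onset).
Between /e/ (V2) and /u/ (V3): /n/ is a single consonant, so it becomes the next onset.
Between /u/ (V3) and /e/ (V4): /kkl/ splits as /k/ + /kl/ (/kl/ is the longest suffix that is a licit onset).
Between /e/ (V4) and /o/ (V5): /vl/ is a licit onset in full, so it all attaches to the next syllable.
Between /o/ (V5) and /o/ (V6): /fkkr/ — longest licit onset from the right is /kr/, leaving /fk/ as coda.

karv.vle.nuk.kle.vlofk.krov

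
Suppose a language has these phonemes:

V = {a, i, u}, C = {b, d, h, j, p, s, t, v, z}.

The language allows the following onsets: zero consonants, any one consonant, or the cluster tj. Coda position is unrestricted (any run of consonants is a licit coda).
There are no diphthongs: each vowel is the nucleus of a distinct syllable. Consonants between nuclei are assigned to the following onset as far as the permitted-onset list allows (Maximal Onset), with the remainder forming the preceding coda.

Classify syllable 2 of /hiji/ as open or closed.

open

Vowels present: i, i; each is a nucleus, giving 2 syllables.
Between /i/ (V1) and /i/ (V2): /j/ → onset of the next syllable (single consonants are always licit onsets).
Result: hi.ji.
Syllable 2 is /ji/; it ends in its nucleus with no coda, so it is open.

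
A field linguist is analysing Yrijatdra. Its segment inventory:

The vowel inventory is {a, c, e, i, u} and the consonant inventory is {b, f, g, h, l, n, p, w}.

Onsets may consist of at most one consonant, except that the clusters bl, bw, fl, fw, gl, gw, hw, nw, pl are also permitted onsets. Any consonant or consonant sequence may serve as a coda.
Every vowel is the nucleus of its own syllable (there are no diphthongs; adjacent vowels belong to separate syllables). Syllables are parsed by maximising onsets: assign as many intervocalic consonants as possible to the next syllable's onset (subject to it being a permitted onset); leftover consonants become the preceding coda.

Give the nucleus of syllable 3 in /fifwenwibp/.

The vowels are i, e, i — 3 nuclei, so 3 syllables.
The third nucleus (vowel 3 from the left) is /i/.

i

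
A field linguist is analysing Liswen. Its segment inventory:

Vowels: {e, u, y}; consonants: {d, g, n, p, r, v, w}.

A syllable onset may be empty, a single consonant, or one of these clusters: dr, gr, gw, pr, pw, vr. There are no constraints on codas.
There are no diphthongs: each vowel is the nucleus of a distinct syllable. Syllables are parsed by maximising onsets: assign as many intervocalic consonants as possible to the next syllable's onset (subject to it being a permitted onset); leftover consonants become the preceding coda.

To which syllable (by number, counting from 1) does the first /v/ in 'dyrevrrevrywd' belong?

Vowels present: y, e, e, y; each is a nucleus, giving 4 syllables.
/y…e/ gap (V1→V2): /r/ → onset of the next syllable (single consonants are always licit onsets).
/e…e/ gap (V2→V3): cluster /vrr/ — the longest permitted-onset suffix is /r/; onset = /r/, preceding coda = /vr/.
/e…y/ gap (V3→V4): /vr/ is a licit onset in full, so it all attaches to the next syllable.
Putting it together: dy.revr.re.vrywd.
The first /v/ is in the coda of syllable 2 (/revr/).

2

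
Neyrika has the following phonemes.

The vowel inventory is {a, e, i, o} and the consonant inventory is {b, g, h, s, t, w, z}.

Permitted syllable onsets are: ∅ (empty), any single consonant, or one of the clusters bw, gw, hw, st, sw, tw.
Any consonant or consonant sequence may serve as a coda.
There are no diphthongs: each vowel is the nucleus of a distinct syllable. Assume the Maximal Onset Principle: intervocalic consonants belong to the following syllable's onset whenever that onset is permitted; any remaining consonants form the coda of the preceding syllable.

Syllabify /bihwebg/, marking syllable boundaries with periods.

bi.hwebg

Nuclei (vowels): i, e → 2 syllables.
V1 /i/ – V2 /e/: /hw/ — entire cluster is a permitted onset → onset /hw/, coda ∅.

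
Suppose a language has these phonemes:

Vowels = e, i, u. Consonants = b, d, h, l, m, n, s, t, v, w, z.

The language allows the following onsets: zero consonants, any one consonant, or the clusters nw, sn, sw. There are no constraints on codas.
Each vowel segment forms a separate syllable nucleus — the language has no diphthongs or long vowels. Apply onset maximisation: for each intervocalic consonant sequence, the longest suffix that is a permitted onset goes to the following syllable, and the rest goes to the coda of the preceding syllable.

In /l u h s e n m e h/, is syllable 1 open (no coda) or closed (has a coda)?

The vowels are u, e, e — 3 nuclei, so 3 syllables.
σ1/σ2 boundary: /hs/ — longest licit onset from the right is /s/, leaving /h/ as coda.
σ2/σ3 boundary: /nm/ splits as /n/ + /m/ (/m/ is the longest suffix that is a licit onset).
So the parse is luh.sen.meh.
Syllable 1 is /luh/ with coda /h/, so it is closed.

closed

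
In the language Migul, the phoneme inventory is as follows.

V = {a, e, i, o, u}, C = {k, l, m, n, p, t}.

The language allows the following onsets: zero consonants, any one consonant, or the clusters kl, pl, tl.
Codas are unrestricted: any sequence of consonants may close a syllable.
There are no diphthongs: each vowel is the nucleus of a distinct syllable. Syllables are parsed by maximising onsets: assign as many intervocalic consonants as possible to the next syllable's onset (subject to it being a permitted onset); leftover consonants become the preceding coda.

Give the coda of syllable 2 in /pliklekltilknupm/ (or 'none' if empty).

The vowels are i, e, i, u — 4 nuclei, so 4 syllables.
Between /i/ (V1) and /e/ (V2): cluster /kl/ — /kl/ is itself a permitted onset, so the whole cluster goes right; preceding coda = ∅.
Between /e/ (V2) and /i/ (V3): /klt/ — longest licit onset from the right is /t/, leaving /kl/ as coda.
Between /i/ (V3) and /u/ (V4): /lkn/; trying suffixes from longest down, /n/ is the first permitted one, so coda /lk/ | onset /n/.
So the parse is pli.klekl.tilk.nupm.
Syllable 2 is /klekl/: onset /kl/, nucleus /e/, coda /kl/.

kl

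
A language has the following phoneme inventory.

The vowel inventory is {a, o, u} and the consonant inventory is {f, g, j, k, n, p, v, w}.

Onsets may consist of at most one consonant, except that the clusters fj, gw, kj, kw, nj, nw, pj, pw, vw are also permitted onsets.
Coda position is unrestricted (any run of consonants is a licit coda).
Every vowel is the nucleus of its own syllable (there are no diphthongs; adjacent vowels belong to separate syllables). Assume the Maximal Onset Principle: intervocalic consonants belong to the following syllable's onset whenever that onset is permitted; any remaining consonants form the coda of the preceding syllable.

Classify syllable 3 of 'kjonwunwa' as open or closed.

Nuclei (vowels): o, u, a → 3 syllables.
σ1/σ2 boundary: /nw/ is a licit onset in full, so it all attaches to the next syllable.
σ2/σ3 boundary: /nw/ — entire cluster is a permitted onset → onset /nw/, coda ∅.
Result: kjo.nwu.nwa.
Syllable 3 is /nwa/; it ends in its nucleus with no coda, so it is open.

open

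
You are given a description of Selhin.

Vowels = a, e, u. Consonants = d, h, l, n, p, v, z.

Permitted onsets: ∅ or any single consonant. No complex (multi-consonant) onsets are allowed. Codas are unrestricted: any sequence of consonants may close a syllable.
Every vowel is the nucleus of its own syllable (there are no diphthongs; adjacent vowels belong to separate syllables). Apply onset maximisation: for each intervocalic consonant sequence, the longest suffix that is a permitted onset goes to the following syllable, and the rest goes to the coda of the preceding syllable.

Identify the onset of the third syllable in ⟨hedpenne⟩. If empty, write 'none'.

Vowels present: e, e, e; each is a nucleus, giving 3 syllables.
Between /e/ (V1) and /e/ (V2): /dp/ — longest licit onset from the right is /p/, leaving /d/ as coda.
Between /e/ (V2) and /e/ (V3): cluster /nn/ — the longest permitted-onset suffix is /n/; onset = /n/, preceding coda = /n/.
Syllabification: hed.pen.ne.
Syllable 3 is /ne/: onset /n/, nucleus /e/, coda ∅.

n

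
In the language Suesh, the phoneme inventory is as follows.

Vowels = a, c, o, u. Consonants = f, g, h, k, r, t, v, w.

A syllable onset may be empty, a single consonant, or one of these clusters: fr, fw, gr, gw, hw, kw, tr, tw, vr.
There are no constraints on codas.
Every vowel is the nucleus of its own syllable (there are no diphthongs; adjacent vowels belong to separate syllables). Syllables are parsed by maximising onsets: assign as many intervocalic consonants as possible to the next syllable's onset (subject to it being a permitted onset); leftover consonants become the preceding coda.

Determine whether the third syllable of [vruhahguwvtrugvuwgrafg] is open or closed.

Vowels present: u, a, u, u, u, a; each is a nucleus, giving 6 syllables.
/u…a/ gap (V1→V2): /h/ is a single consonant, so it becomes the next onset.
/a…u/ gap (V2→V3): cluster /hg/ — the longest permitted-onset suffix is /g/; onset = /g/, preceding coda = /h/.
/u…u/ gap (V3→V4): /wvtr/ — longest licit onset from the right is /tr/, leaving /wv/ as coda.
/u…u/ gap (V4→V5): /gv/ — longest licit onset from the right is /v/, leaving /g/ as coda.
/u…a/ gap (V5→V6): /wgr/ — longest licit onset from the right is /gr/, leaving /w/ as coda.
Putting it together: vru.hah.guwv.trug.vuw.grafg.
Syllable 3 is /guwv/ with coda /wv/, so it is closed.

closed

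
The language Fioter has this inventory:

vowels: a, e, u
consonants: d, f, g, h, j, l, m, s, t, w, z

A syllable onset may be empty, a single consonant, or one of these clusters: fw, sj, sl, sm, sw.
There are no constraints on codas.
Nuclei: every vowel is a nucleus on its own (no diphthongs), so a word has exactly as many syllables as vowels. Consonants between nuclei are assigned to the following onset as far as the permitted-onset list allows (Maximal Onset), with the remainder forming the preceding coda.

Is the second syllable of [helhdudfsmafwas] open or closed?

closed

Nuclei (vowels): e, u, a, a → 4 syllables.
σ1/σ2 boundary: /lhd/ splits as /lh/ + /d/ (/d/ is the longest suffix that is a licit onset).
σ2/σ3 boundary: /dfsm/ splits as /df/ + /sm/ (/sm/ is the longest suffix that is a licit onset).
σ3/σ4 boundary: /fw/ is a licit onset in full, so it all attaches to the next syllable.
Result: helh.dudf.sma.fwas.
Syllable 2 is /dudf/ with coda /df/, so it is closed.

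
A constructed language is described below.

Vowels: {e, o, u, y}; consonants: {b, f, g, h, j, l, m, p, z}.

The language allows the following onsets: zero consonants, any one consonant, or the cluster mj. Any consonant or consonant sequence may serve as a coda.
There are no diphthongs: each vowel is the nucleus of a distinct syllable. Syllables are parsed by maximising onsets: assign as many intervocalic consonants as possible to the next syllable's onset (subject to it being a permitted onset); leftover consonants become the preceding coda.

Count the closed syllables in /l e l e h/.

Vowels present: e, e; each is a nucleus, giving 2 syllables.
σ1/σ2 boundary: just /l/ — single C goes to the following onset.
Putting it together: le.leh.
Classifying each syllable: /le/ (open), /leh/ (closed).
Closed syllables: 1.

1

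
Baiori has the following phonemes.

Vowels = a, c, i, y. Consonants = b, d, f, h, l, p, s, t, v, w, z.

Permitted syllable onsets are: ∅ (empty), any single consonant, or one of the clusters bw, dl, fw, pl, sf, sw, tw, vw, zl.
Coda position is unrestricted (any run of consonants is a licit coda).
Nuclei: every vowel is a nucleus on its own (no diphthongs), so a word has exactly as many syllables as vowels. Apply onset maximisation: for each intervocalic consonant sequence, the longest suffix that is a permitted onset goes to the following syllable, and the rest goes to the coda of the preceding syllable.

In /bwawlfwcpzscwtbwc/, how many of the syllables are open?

1

Vowels present: a, c, c, c; each is a nucleus, giving 4 syllables.
V1 /a/ – V2 /c/: /wlfw/; trying suffixes from longest down, /fw/ is the first permitted one, so coda /wl/ | onset /fw/.
V2 /c/ – V3 /c/: /pzs/ — longest licit onset from the right is /s/, leaving /pz/ as coda.
V3 /c/ – V4 /c/: cluster /wtbw/ — the longest permitted-onset suffix is /bw/; onset = /bw/, preceding coda = /wt/.
So the parse is bwawl.fwcpz.scwt.bwc.
Classifying each syllable: /bwawl/ (closed), /fwcpz/ (closed), /scwt/ (closed), /bwc/ (open).
Open syllables: 1.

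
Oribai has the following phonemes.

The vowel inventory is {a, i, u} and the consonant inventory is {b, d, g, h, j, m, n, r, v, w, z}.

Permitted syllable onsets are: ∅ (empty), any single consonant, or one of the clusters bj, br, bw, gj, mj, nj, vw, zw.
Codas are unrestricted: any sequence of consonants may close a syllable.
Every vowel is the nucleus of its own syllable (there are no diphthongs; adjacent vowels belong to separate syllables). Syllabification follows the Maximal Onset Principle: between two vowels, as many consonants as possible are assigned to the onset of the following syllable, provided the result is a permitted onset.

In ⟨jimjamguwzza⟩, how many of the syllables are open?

2

The vowels are i, a, u, a — 4 nuclei, so 4 syllables.
V1 /i/ – V2 /a/: /mj/ is a licit onset in full, so it all attaches to the next syllable.
V2 /a/ – V3 /u/: /mg/ — longest licit onset from the right is /g/, leaving /m/ as coda.
V3 /u/ – V4 /a/: cluster /wzz/ — the longest permitted-onset suffix is /z/; onset = /z/, preceding coda = /wz/.
So the parse is ji.mjam.guwz.za.
Classifying each syllable: /ji/ (open), /mjam/ (closed), /guwz/ (closed), /za/ (open).
Open syllables: 2.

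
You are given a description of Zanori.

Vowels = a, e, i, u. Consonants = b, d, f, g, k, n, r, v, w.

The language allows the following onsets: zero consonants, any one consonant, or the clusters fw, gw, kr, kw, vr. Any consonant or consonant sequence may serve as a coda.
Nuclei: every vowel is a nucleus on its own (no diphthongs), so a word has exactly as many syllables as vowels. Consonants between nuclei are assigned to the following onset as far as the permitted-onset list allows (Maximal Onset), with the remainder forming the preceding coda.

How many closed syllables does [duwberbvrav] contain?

3

The vowels are u, e, a — 3 nuclei, so 3 syllables.
/u…e/ gap (V1→V2): /wb/ splits as /w/ + /b/ (/b/ is the longest suffix that is a licit onset).
/e…a/ gap (V2→V3): /rbvr/ — longest licit onset from the right is /vr/, leaving /rb/ as coda.
So the parse is duw.berb.vrav.
Classifying each syllable: /duw/ (closed), /berb/ (closed), /vrav/ (closed).
Closed syllables: 3.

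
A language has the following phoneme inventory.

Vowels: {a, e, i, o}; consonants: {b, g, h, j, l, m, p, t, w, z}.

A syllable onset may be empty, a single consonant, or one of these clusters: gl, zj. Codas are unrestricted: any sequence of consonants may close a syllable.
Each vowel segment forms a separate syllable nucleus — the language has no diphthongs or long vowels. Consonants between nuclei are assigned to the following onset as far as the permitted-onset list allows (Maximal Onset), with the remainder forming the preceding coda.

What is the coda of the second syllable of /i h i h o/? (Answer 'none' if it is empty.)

The vowels are i, i, o — 3 nuclei, so 3 syllables.
V1 /i/ – V2 /i/: /h/ is a single consonant, so it becomes the next onset.
V2 /i/ – V3 /o/: /h/ is a single consonant, so it becomes the next onset.
So the parse is i.hi.ho.
Syllable 2 is /hi/: onset /h/, nucleus /i/, coda ∅.

none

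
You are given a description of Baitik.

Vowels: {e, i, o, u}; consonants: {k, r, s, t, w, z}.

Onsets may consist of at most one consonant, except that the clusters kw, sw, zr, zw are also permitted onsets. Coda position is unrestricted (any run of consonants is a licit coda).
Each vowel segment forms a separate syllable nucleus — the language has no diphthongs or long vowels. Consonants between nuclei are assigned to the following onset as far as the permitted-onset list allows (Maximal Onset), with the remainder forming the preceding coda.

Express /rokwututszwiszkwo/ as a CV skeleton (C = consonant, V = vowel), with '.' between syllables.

The vowels are o, u, u, i, o — 5 nuclei, so 5 syllables.
σ1/σ2 boundary: /kw/ is a licit onset in full, so it all attaches to the next syllable.
σ2/σ3 boundary: /t/ → onset of the next syllable (single consonants are always licit onsets).
σ3/σ4 boundary: /tszw/ — longest licit onset from the right is /zw/, leaving /ts/ as coda.
σ4/σ5 boundary: /szkw/ splits as /sz/ + /kw/ (/kw/ is the longest suffix that is a licit onset).
So the parse is ro.kwu.tuts.zwisz.kwo.
Mapping each syllable to C/V: /ro/ → CV, /kwu/ → CCV, /tuts/ → CVCC, /zwisz/ → CCVCC, /kwo/ → CCV.

CV.CCV.CVCC.CCVCC.CCV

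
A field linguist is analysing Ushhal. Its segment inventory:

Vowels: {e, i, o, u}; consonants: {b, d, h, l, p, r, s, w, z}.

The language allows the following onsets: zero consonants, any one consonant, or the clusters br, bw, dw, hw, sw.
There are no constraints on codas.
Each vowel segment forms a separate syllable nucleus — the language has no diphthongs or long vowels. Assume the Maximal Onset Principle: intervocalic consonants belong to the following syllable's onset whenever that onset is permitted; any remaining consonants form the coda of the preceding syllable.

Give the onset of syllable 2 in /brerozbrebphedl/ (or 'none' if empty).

r

Nuclei (vowels): e, o, e, e → 4 syllables.
Between /e/ (V1) and /o/ (V2): /r/ → onset of the next syllable (single consonants are always licit onsets).
Between /o/ (V2) and /e/ (V3): /zbr/ splits as /z/ + /br/ (/br/ is the longest suffix that is a licit onset).
Between /e/ (V3) and /e/ (V4): /bph/ splits as /bp/ + /h/ (/h/ is the longest suffix that is a licit onset).
Syllabification: bre.roz.brebp.hedl.
Syllable 2 is /roz/: onset /r/, nucleus /o/, coda /z/.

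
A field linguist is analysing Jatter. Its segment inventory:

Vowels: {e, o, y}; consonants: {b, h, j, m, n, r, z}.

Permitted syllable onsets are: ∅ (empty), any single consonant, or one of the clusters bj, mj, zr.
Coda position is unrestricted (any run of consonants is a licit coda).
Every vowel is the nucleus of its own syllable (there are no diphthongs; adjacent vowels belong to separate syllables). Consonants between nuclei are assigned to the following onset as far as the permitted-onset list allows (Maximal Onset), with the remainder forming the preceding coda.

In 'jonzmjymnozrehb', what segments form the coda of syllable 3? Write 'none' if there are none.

none

Vowels present: o, y, o, e; each is a nucleus, giving 4 syllables.
/o…y/ gap (V1→V2): /nzmj/ — longest licit onset from the right is /mj/, leaving /nz/ as coda.
/y…o/ gap (V2→V3): cluster /mn/ — the longest permitted-onset suffix is /n/; onset = /n/, preceding coda = /m/.
/o…e/ gap (V3→V4): /zr/ — entire cluster is a permitted onset → onset /zr/, coda ∅.
So the parse is jonz.mjym.no.zrehb.
Syllable 3 is /no/: onset /n/, nucleus /o/, coda ∅.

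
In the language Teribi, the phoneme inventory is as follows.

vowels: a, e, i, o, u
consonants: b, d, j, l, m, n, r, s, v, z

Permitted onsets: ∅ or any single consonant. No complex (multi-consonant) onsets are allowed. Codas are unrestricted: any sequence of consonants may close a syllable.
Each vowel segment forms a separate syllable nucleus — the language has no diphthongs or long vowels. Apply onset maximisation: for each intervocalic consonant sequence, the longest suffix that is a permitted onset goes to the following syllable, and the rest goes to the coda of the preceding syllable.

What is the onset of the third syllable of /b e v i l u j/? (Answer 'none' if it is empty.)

Vowels present: e, i, u; each is a nucleus, giving 3 syllables.
σ1/σ2 boundary: /v/ is a single consonant, so it becomes the next onset.
σ2/σ3 boundary: just /l/ — single C goes to the following onset.
So the parse is be.vi.luj.
Syllable 3 is /luj/: onset /l/, nucleus /u/, coda /j/.

l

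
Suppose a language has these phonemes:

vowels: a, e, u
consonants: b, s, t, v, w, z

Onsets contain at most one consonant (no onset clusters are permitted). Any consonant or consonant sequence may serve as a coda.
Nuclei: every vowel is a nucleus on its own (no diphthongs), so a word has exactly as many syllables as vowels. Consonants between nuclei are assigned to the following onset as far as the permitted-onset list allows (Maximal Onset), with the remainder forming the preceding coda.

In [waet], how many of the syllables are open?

1

Nuclei (vowels): a, e → 2 syllables.
V1 /a/ – V2 /e/: no consonants, so the boundary falls immediately after /a/.
So the parse is wa.et.
Classifying each syllable: /wa/ (open), /et/ (closed).
Open syllables: 1.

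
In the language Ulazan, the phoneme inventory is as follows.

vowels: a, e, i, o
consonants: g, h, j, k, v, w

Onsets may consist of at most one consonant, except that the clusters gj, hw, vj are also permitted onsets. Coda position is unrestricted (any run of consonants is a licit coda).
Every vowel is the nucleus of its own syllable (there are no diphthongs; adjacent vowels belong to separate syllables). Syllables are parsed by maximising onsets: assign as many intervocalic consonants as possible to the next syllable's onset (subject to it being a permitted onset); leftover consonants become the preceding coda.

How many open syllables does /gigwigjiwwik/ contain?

The vowels are i, i, i, i — 4 nuclei, so 4 syllables.
V1 /i/ – V2 /i/: cluster /gw/ — the longest permitted-onset suffix is /w/; onset = /w/, preceding coda = /g/.
V2 /i/ – V3 /i/: /gj/ — entire cluster is a permitted onset → onset /gj/, coda ∅.
V3 /i/ – V4 /i/: cluster /ww/ — the longest permitted-onset suffix is /w/; onset = /w/, preceding coda = /w/.
Putting it together: gig.wi.gjiw.wik.
Classifying each syllable: /gig/ (closed), /wi/ (open), /gjiw/ (closed), /wik/ (closed).
Open syllables: 1.

1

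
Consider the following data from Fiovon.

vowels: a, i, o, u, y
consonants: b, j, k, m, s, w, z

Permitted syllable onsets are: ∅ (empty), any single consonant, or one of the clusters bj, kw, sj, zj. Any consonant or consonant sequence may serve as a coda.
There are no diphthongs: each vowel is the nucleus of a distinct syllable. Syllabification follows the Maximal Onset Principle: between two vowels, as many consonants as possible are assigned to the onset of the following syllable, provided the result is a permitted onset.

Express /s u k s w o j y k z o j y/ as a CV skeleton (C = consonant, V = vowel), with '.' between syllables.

The vowels are u, o, y, o, y — 5 nuclei, so 5 syllables.
/u…o/ gap (V1→V2): /ksw/ — longest licit onset from the right is /w/, leaving /ks/ as coda.
/o…y/ gap (V2→V3): /j/ is a single consonant, so it becomes the next onset.
/y…o/ gap (V3→V4): /kz/ splits as /k/ + /z/ (/z/ is the longest suffix that is a licit onset).
/o…y/ gap (V4→V5): /j/ → onset of the next syllable (single consonants are always licit onsets).
Syllabification: suks.wo.jyk.zo.jy.
Mapping each syllable to C/V: /suks/ → CVCC, /wo/ → CV, /jyk/ → CVC, /zo/ → CV, /jy/ → CV.

CVCC.CV.CVC.CV.CV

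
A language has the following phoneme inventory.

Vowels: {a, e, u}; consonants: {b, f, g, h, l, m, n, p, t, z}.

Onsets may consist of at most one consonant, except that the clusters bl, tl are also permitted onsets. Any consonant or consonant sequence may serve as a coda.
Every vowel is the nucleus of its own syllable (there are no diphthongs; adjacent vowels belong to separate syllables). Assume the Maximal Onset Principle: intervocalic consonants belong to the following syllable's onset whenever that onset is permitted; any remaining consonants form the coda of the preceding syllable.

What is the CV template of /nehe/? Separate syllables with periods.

Vowels present: e, e; each is a nucleus, giving 2 syllables.
/e…e/ gap (V1→V2): /h/ is a single consonant, so it becomes the next onset.
Syllabification: ne.he.
Mapping each syllable to C/V: /ne/ → CV, /he/ → CV.

CV.CV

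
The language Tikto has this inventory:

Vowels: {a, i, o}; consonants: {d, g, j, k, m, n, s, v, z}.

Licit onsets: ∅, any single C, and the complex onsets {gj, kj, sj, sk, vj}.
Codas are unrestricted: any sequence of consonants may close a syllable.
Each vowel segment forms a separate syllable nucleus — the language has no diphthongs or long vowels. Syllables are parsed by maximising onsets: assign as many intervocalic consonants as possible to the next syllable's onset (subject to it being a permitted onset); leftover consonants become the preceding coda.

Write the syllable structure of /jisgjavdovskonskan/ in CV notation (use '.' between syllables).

The vowels are i, a, o, o, a — 5 nuclei, so 5 syllables.
/i…a/ gap (V1→V2): cluster /sgj/ — the longest permitted-onset suffix is /gj/; onset = /gj/, preceding coda = /s/.
/a…o/ gap (V2→V3): /vd/; trying suffixes from longest down, /d/ is the first permitted one, so coda /v/ | onset /d/.
/o…o/ gap (V3→V4): /vsk/ splits as /v/ + /sk/ (/sk/ is the longest suffix that is a licit onset).
/o…a/ gap (V4→V5): /nsk/; trying suffixes from longest down, /sk/ is the first permitted one, so coda /n/ | onset /sk/.
So the parse is jis.gjav.dov.skon.skan.
Mapping each syllable to C/V: /jis/ → CVC, /gjav/ → CCVC, /dov/ → CVC, /skon/ → CCVC, /skan/ → CCVC.

CVC.CCVC.CVC.CCVC.CCVC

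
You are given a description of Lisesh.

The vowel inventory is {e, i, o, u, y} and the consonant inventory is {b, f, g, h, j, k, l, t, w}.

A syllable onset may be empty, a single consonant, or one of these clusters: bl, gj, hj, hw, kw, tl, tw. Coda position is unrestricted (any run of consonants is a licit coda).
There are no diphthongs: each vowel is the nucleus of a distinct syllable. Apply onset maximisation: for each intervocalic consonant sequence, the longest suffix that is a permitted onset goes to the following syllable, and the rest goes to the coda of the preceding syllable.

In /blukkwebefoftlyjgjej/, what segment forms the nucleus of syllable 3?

e

Nuclei (vowels): u, e, e, o, y, e → 6 syllables.
The third nucleus (vowel 3 from the left) is /e/.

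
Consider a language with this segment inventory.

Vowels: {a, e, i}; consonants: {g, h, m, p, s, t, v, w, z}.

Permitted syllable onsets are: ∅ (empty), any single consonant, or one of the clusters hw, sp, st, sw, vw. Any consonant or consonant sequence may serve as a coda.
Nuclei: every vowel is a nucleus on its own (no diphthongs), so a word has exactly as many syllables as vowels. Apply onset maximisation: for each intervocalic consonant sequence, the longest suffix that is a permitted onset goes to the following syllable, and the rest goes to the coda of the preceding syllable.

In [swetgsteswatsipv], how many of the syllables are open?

Nuclei (vowels): e, e, a, i → 4 syllables.
/e…e/ gap (V1→V2): /tgst/; trying suffixes from longest down, /st/ is the first permitted one, so coda /tg/ | onset /st/.
/e…a/ gap (V2→V3): /sw/ — entire cluster is a permitted onset → onset /sw/, coda ∅.
/a…i/ gap (V3→V4): /ts/; trying suffixes from longest down, /s/ is the first permitted one, so coda /t/ | onset /s/.
So the parse is swetg.ste.swat.sipv.
Classifying each syllable: /swetg/ (closed), /ste/ (open), /swat/ (closed), /sipv/ (closed).
Open syllables: 1.

1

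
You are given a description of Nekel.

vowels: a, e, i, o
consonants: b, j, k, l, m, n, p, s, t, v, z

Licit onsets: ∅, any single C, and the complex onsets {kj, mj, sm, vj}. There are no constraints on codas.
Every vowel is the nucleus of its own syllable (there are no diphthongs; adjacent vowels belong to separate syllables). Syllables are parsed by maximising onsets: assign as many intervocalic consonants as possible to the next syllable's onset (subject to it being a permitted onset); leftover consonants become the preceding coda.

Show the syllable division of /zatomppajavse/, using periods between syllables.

za.tomp.pa.jav.se

Vowels present: a, o, a, a, e; each is a nucleus, giving 5 syllables.
σ1/σ2 boundary: /t/ is a single consonant, so it becomes the next onset.
σ2/σ3 boundary: cluster /mpp/ — the longest permitted-onset suffix is /p/; onset = /p/, preceding coda = /mp/.
σ3/σ4 boundary: /j/ is a single consonant, so it becomes the next onset.
σ4/σ5 boundary: /vs/; trying suffixes from longest down, /s/ is the first permitted one, so coda /v/ | onset /s/.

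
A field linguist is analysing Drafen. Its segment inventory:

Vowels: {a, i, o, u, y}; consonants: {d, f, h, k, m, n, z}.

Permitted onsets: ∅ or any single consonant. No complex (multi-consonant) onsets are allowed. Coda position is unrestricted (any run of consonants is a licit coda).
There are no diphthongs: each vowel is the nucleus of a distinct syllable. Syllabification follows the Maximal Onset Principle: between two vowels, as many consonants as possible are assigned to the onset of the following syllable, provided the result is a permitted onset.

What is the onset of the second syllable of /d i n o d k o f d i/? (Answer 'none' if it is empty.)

Nuclei (vowels): i, o, o, i → 4 syllables.
Between /i/ (V1) and /o/ (V2): /n/ is a single consonant, so it becomes the next onset.
Between /o/ (V2) and /o/ (V3): /dk/ — longest licit onset from the right is /k/, leaving /d/ as coda.
Between /o/ (V3) and /i/ (V4): /fd/ — longest licit onset from the right is /d/, leaving /f/ as coda.
Result: di.nod.kof.di.
Syllable 2 is /nod/: onset /n/, nucleus /o/, coda /d/.

n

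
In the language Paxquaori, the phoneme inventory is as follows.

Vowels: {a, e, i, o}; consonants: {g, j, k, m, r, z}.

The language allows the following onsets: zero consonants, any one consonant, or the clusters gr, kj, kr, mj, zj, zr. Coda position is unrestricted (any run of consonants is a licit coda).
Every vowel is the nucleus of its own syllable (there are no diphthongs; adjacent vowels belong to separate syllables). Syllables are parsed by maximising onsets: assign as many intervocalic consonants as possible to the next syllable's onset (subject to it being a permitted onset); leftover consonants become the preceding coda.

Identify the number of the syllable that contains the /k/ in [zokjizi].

2

Nuclei (vowels): o, i, i → 3 syllables.
/o…i/ gap (V1→V2): /kj/ is a licit onset in full, so it all attaches to the next syllable.
/i…i/ gap (V2→V3): just /z/ — single C goes to the following onset.
Result: zo.kji.zi.
The /k/ is in the onset of syllable 2 (/kji/).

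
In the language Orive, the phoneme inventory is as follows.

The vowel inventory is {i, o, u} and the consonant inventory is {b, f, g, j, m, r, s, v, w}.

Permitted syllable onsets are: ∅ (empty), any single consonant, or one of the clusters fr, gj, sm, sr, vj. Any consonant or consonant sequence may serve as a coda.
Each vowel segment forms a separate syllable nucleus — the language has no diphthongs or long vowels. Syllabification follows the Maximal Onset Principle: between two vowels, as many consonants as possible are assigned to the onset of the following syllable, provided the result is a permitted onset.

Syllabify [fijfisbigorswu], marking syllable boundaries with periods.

fij.fis.bi.gors.wu

The vowels are i, i, i, o, u — 5 nuclei, so 5 syllables.
Between /i/ (V1) and /i/ (V2): /jf/; trying suffixes from longest down, /f/ is the first permitted one, so coda /j/ | onset /f/.
Between /i/ (V2) and /i/ (V3): /sb/; trying suffixes from longest down, /b/ is the first permitted one, so coda /s/ | onset /b/.
Between /i/ (V3) and /o/ (V4): /g/ is a single consonant, so it becomes the next onset.
Between /o/ (V4) and /u/ (V5): /rsw/; trying suffixes from longest down, /w/ is the first permitted one, so coda /rs/ | onset /w/.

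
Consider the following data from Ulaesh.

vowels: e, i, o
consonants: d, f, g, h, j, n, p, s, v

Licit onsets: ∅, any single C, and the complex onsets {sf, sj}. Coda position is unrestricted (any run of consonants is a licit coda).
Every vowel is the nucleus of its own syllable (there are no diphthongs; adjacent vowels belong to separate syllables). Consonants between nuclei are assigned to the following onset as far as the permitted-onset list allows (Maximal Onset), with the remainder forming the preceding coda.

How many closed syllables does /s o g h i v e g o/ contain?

Nuclei (vowels): o, i, e, o → 4 syllables.
σ1/σ2 boundary: cluster /gh/ — the longest permitted-onset suffix is /h/; onset = /h/, preceding coda = /g/.
σ2/σ3 boundary: /v/ → onset of the next syllable (single consonants are always licit onsets).
σ3/σ4 boundary: just /g/ — single C goes to the following onset.
Syllabification: sog.hi.ve.go.
Classifying each syllable: /sog/ (closed), /hi/ (open), /ve/ (open), /go/ (open).
Closed syllables: 1.

1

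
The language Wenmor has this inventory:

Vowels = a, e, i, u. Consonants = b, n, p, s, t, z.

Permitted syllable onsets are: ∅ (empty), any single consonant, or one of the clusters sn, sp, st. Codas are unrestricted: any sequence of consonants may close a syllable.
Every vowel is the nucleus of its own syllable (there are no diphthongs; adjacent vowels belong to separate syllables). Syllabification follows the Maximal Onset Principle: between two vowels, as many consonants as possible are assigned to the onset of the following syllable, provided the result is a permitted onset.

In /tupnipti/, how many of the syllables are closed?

2

Nuclei (vowels): u, i, i → 3 syllables.
σ1/σ2 boundary: /pn/; trying suffixes from longest down, /n/ is the first permitted one, so coda /p/ | onset /n/.
σ2/σ3 boundary: /pt/; trying suffixes from longest down, /t/ is the first permitted one, so coda /p/ | onset /t/.
Result: tup.nip.ti.
Classifying each syllable: /tup/ (closed), /nip/ (closed), /ti/ (open).
Closed syllables: 2.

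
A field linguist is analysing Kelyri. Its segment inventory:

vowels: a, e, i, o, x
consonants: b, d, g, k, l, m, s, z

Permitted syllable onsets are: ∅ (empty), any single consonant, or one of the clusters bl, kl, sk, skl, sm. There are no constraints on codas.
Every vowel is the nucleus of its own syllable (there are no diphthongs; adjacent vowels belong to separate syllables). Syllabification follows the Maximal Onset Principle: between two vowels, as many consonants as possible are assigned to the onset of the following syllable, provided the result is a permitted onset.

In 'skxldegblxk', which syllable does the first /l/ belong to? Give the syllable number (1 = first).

1

The vowels are x, e, x — 3 nuclei, so 3 syllables.
V1 /x/ – V2 /e/: /ld/; trying suffixes from longest down, /d/ is the first permitted one, so coda /l/ | onset /d/.
V2 /e/ – V3 /x/: /gbl/ splits as /g/ + /bl/ (/bl/ is the longest suffix that is a licit onset).
Syllabification: skxl.deg.blxk.
The first /l/ is in the coda of syllable 1 (/skxl/).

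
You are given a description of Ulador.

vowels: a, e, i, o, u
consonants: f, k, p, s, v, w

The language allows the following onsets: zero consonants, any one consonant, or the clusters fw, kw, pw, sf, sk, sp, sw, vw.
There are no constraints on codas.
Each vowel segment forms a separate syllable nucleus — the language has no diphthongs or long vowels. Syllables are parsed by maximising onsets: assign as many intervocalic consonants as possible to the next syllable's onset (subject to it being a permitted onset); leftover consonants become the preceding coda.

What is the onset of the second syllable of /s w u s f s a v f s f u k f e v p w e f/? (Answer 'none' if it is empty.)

s

Nuclei (vowels): u, a, u, e, e → 5 syllables.
Between /u/ (V1) and /a/ (V2): /sfs/ splits as /sf/ + /s/ (/s/ is the longest suffix that is a licit onset).
Between /a/ (V2) and /u/ (V3): cluster /vfsf/ — the longest permitted-onset suffix is /sf/; onset = /sf/, preceding coda = /vf/.
Between /u/ (V3) and /e/ (V4): /kf/ — longest licit onset from the right is /f/, leaving /k/ as coda.
Between /e/ (V4) and /e/ (V5): /vpw/ — longest licit onset from the right is /pw/, leaving /v/ as coda.
Result: swusf.savf.sfuk.fev.pwef.
Syllable 2 is /savf/: onset /s/, nucleus /a/, coda /vf/.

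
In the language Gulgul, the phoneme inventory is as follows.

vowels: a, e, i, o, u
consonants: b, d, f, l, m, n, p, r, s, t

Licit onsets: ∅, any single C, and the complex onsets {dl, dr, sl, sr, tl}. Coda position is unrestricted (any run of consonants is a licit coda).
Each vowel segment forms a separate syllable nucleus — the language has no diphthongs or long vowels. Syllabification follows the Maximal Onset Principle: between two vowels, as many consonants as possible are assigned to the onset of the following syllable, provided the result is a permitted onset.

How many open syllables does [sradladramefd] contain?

Nuclei (vowels): a, a, a, e → 4 syllables.
Between /a/ (V1) and /a/ (V2): cluster /dl/ — /dl/ is itself a permitted onset, so the whole cluster goes right; preceding coda = ∅.
Between /a/ (V2) and /a/ (V3): /dr/ — entire cluster is a permitted onset → onset /dr/, coda ∅.
Between /a/ (V3) and /e/ (V4): just /m/ — single C goes to the following onset.
So the parse is sra.dla.dra.mefd.
Classifying each syllable: /sra/ (open), /dla/ (open), /dra/ (open), /mefd/ (closed).
Open syllables: 3.

3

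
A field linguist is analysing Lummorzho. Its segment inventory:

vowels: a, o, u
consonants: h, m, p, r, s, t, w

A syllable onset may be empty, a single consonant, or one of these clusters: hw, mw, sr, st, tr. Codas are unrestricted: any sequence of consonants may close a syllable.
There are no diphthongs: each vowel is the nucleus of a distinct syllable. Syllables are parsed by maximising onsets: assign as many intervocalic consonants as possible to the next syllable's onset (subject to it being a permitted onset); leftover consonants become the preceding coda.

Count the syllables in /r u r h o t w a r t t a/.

The vowels are u, o, a, a — 4 nuclei, so 4 syllables.

4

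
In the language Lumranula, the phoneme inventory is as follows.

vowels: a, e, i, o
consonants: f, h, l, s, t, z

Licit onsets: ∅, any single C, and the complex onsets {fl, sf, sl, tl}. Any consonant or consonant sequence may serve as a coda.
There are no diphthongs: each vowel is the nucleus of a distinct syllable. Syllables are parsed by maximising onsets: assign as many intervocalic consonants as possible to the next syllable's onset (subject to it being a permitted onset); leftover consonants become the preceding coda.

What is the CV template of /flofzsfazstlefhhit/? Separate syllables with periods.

CCVCC.CCVCC.CCVCC.CVC

The vowels are o, a, e, i — 4 nuclei, so 4 syllables.
Between /o/ (V1) and /a/ (V2): /fzsf/; trying suffixes from longest down, /sf/ is the first permitted one, so coda /fz/ | onset /sf/.
Between /a/ (V2) and /e/ (V3): /zstl/; trying suffixes from longest down, /tl/ is the first permitted one, so coda /zs/ | onset /tl/.
Between /e/ (V3) and /i/ (V4): /fhh/ splits as /fh/ + /h/ (/h/ is the longest suffix that is a licit onset).
Syllabification: flofz.sfazs.tlefh.hit.
Mapping each syllable to C/V: /flofz/ → CCVCC, /sfazs/ → CCVCC, /tlefh/ → CCVCC, /hit/ → CVC.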